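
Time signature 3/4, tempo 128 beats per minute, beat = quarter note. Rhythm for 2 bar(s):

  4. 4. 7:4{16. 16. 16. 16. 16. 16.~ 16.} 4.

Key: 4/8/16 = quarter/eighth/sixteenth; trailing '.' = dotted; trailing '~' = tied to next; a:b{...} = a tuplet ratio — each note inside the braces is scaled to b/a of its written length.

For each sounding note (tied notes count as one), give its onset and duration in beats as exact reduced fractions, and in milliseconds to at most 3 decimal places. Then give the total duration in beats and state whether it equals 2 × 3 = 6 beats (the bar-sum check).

1) 0.0ms=0b +703.125ms=3/2b
2) 703.125ms=3/2b +703.125ms=3/2b
3) 1406.25ms=3b +100.446ms=3/14b
4) 1506.696ms=45/14b +100.446ms=3/14b
5) 1607.143ms=24/7b +100.446ms=3/14b
6) 1707.589ms=51/14b +100.446ms=3/14b
7) 1808.036ms=27/7b +100.446ms=3/14b
8) 1908.482ms=57/14b +200.893ms=3/7b
9) 2109.375ms=9/2b +703.125ms=3/2b
Σ=6b of 6 (128bpm 3/4) — PASS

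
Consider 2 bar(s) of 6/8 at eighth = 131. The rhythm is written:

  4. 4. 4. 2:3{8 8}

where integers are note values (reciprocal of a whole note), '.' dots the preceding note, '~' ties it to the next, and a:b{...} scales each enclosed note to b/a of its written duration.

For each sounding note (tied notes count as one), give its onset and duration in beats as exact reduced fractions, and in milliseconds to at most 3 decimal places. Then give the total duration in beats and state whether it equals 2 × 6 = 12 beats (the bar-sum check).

1) 0.0ms=0b +1374.046ms=3b
2) 1374.046ms=3b +1374.046ms=3b
3) 2748.092ms=6b +1374.046ms=3b
4) 4122.137ms=9b +687.023ms=3/2b
5) 4809.16ms=21/2b +687.023ms=3/2b
Σ=12b of 12 (131bpm 6/8) — PASS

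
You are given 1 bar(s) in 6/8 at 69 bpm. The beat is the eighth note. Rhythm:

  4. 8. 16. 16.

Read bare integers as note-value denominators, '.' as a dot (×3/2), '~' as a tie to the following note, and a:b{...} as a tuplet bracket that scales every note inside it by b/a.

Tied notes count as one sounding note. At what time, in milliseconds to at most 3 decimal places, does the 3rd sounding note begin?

note 3 onset = 9/2b = 3913.043ms

1. 0.0ms @ 0 + 2608.696ms (3)
2. 2608.696ms @ 3 + 1304.348ms (3/2)
3. 3913.043ms @ 9/2 + 652.174ms (3/4)
4. 4565.217ms @ 21/4 + 652.174ms (3/4)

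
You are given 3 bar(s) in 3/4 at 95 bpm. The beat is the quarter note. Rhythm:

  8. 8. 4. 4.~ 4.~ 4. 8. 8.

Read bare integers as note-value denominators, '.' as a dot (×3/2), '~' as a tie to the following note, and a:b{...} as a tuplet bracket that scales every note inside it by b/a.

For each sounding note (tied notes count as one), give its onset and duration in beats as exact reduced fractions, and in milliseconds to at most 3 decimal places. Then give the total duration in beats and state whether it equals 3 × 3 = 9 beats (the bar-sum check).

1) 0.0ms=0b +473.684ms=3/4b
2) 473.684ms=3/4b +473.684ms=3/4b
3) 947.368ms=3/2b +947.368ms=3/2b
4) 1894.737ms=3b +2842.105ms=9/2b
5) 4736.842ms=15/2b +473.684ms=3/4b
6) 5210.526ms=33/4b +473.684ms=3/4b
Σ=9b of 9 (95bpm 3/4) — PASS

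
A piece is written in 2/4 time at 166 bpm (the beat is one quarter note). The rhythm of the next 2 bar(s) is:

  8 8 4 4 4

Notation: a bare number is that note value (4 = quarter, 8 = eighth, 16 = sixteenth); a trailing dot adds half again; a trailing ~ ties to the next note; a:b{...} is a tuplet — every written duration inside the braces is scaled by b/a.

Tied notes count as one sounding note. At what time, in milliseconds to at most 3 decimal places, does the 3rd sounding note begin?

note 3 onset = 1b = 361.446ms

1. 0.0ms @ 0 + 180.723ms (1/2)
2. 180.723ms @ 1/2 + 180.723ms (1/2)
3. 361.446ms @ 1 + 361.446ms (1)
4. 722.892ms @ 2 + 361.446ms (1)
5. 1084.337ms @ 3 + 361.446ms (1)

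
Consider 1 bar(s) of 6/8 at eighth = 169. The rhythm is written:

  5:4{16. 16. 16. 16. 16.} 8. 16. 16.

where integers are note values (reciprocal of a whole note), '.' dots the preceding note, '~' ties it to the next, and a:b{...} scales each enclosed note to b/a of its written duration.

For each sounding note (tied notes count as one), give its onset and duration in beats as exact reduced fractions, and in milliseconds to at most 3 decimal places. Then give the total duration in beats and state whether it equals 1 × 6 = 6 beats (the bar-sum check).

1) 0.0ms=0b +213.018ms=3/5b
2) 213.018ms=3/5b +213.018ms=3/5b
3) 426.036ms=6/5b +213.018ms=3/5b
4) 639.053ms=9/5b +213.018ms=3/5b
5) 852.071ms=12/5b +213.018ms=3/5b
6) 1065.089ms=3b +532.544ms=3/2b
7) 1597.633ms=9/2b +266.272ms=3/4b
8) 1863.905ms=21/4b +266.272ms=3/4b
Σ=6b of 6 (169bpm 6/8) — PASS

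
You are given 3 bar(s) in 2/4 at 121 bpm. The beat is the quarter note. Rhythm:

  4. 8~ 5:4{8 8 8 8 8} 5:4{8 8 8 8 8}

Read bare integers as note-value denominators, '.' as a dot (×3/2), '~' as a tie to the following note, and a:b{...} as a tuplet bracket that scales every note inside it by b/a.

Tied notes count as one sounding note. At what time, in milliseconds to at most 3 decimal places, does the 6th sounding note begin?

1. 0.0ms @ 0 + 743.802ms (3/2)
2. 743.802ms @ 3/2 + 446.281ms (9/10)
3. 1190.083ms @ 12/5 + 198.347ms (2/5)
4. 1388.43ms @ 14/5 + 198.347ms (2/5)
5. 1586.777ms @ 16/5 + 198.347ms (2/5)
6. 1785.124ms @ 18/5 + 198.347ms (2/5)
7. 1983.471ms @ 4 + 198.347ms (2/5)
8. 2181.818ms @ 22/5 + 198.347ms (2/5)
9. 2380.165ms @ 24/5 + 198.347ms (2/5)
10. 2578.512ms @ 26/5 + 198.347ms (2/5)
11. 2776.86ms @ 28/5 + 198.347ms (2/5)

note 6 onset = 18/5b = 1785.124ms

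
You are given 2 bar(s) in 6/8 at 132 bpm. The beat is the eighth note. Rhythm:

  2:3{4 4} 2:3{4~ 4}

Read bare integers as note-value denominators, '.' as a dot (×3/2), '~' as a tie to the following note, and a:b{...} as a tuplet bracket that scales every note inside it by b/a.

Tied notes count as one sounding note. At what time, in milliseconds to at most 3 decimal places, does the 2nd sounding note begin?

1. 0.0ms @ 0 + 1363.636ms (3)
2. 1363.636ms @ 3 + 1363.636ms (3)
3. 2727.273ms @ 6 + 2727.273ms (6)

note 2 onset = 3b = 1363.636ms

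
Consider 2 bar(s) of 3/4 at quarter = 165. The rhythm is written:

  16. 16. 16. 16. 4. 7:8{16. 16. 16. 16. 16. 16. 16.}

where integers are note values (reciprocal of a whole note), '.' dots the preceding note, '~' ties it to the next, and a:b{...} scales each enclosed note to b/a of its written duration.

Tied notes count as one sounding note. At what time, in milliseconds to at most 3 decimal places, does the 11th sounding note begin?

note 11 onset = 36/7b = 1870.13ms

1. 0.0ms @ 0 + 136.364ms (3/8)
2. 136.364ms @ 3/8 + 136.364ms (3/8)
3. 272.727ms @ 3/4 + 136.364ms (3/8)
4. 409.091ms @ 9/8 + 136.364ms (3/8)
5. 545.455ms @ 3/2 + 545.455ms (3/2)
6. 1090.909ms @ 3 + 155.844ms (3/7)
7. 1246.753ms @ 24/7 + 155.844ms (3/7)
8. 1402.597ms @ 27/7 + 155.844ms (3/7)
9. 1558.442ms @ 30/7 + 155.844ms (3/7)
10. 1714.286ms @ 33/7 + 155.844ms (3/7)
11. 1870.13ms @ 36/7 + 155.844ms (3/7)
12. 2025.974ms @ 39/7 + 155.844ms (3/7)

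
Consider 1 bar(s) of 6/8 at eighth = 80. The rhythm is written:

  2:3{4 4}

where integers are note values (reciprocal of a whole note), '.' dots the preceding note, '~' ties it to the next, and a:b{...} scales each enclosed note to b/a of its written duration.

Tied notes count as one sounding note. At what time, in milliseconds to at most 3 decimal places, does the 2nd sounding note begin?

note 2 onset = 3b = 2250.0ms

1. 0.0ms @ 0 + 2250.0ms (3)
2. 2250.0ms @ 3 + 2250.0ms (3)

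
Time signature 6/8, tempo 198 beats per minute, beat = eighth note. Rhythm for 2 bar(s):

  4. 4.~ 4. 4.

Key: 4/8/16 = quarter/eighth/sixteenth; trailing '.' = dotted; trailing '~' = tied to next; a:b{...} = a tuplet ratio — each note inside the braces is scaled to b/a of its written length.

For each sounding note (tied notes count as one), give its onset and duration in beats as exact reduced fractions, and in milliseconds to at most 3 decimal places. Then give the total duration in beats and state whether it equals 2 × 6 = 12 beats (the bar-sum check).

1) 0.0ms=0b +909.091ms=3b
2) 909.091ms=3b +1818.182ms=6b
3) 2727.273ms=9b +909.091ms=3b
Σ=12b of 12 (198bpm 6/8) — PASS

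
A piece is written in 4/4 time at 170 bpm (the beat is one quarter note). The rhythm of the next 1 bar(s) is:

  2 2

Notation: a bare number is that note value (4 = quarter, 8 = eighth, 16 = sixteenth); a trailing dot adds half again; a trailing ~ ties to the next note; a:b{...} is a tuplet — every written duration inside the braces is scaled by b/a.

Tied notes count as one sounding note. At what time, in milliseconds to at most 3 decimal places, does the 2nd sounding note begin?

note 2 onset = 2b = 705.882ms

1. 0.0ms @ 0 + 705.882ms (2)
2. 705.882ms @ 2 + 705.882ms (2)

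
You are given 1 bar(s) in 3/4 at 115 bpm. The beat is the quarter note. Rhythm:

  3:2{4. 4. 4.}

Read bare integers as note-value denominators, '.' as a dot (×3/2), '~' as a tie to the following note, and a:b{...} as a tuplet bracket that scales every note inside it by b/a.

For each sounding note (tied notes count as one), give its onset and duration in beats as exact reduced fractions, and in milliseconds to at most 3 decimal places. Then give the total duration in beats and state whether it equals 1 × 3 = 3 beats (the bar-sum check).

1) 0.0ms=0b +521.739ms=1b
2) 521.739ms=1b +521.739ms=1b
3) 1043.478ms=2b +521.739ms=1b
Σ=3b of 3 (115bpm 3/4) — PASS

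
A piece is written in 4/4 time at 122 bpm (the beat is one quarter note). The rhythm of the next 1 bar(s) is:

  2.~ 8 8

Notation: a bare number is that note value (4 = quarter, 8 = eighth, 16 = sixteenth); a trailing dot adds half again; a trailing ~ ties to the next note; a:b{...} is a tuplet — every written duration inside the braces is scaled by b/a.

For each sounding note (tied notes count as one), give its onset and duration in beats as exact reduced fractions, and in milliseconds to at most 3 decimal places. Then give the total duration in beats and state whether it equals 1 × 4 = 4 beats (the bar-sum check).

1) 0.0ms=0b +1721.311ms=7/2b
2) 1721.311ms=7/2b +245.902ms=1/2b
Σ=4b of 4 (122bpm 4/4) — PASS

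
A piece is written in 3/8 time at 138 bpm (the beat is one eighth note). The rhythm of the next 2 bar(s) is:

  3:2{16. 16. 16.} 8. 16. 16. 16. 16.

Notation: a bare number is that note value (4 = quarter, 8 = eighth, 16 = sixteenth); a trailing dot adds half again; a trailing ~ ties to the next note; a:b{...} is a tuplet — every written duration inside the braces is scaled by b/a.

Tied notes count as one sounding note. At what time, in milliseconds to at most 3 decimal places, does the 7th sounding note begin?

1. 0.0ms @ 0 + 217.391ms (1/2)
2. 217.391ms @ 1/2 + 217.391ms (1/2)
3. 434.783ms @ 1 + 217.391ms (1/2)
4. 652.174ms @ 3/2 + 652.174ms (3/2)
5. 1304.348ms @ 3 + 326.087ms (3/4)
6. 1630.435ms @ 15/4 + 326.087ms (3/4)
7. 1956.522ms @ 9/2 + 326.087ms (3/4)
8. 2282.609ms @ 21/4 + 326.087ms (3/4)

note 7 onset = 9/2b = 1956.522ms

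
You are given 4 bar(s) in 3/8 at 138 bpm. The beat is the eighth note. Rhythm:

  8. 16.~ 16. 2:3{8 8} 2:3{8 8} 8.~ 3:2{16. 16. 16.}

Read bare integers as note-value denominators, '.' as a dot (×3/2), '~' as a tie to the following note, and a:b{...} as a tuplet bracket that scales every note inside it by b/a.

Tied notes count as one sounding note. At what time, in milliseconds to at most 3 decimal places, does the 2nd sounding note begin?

1. 0.0ms @ 0 + 652.174ms (3/2)
2. 652.174ms @ 3/2 + 652.174ms (3/2)
3. 1304.348ms @ 3 + 652.174ms (3/2)
4. 1956.522ms @ 9/2 + 652.174ms (3/2)
5. 2608.696ms @ 6 + 652.174ms (3/2)
6. 3260.87ms @ 15/2 + 652.174ms (3/2)
7. 3913.043ms @ 9 + 869.565ms (2)
8. 4782.609ms @ 11 + 217.391ms (1/2)
9. 5000.0ms @ 23/2 + 217.391ms (1/2)

note 2 onset = 3/2b = 652.174ms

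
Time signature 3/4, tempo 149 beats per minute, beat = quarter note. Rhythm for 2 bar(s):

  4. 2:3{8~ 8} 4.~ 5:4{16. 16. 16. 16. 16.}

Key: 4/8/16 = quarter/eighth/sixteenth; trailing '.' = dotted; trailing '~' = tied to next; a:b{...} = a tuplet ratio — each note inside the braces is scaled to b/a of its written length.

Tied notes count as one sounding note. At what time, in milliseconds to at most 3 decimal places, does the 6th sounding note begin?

1. 0.0ms @ 0 + 604.027ms (3/2)
2. 604.027ms @ 3/2 + 604.027ms (3/2)
3. 1208.054ms @ 3 + 724.832ms (9/5)
4. 1932.886ms @ 24/5 + 120.805ms (3/10)
5. 2053.691ms @ 51/10 + 120.805ms (3/10)
6. 2174.497ms @ 27/5 + 120.805ms (3/10)
7. 2295.302ms @ 57/10 + 120.805ms (3/10)

note 6 onset = 27/5b = 2174.497ms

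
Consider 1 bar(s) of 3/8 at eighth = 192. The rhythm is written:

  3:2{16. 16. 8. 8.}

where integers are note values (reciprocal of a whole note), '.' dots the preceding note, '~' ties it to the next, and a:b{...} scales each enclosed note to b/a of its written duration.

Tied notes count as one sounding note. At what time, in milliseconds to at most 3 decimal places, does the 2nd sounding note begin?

note 2 onset = 1/2b = 156.25ms

1. 0.0ms @ 0 + 156.25ms (1/2)
2. 156.25ms @ 1/2 + 156.25ms (1/2)
3. 312.5ms @ 1 + 312.5ms (1)
4. 625.0ms @ 2 + 312.5ms (1)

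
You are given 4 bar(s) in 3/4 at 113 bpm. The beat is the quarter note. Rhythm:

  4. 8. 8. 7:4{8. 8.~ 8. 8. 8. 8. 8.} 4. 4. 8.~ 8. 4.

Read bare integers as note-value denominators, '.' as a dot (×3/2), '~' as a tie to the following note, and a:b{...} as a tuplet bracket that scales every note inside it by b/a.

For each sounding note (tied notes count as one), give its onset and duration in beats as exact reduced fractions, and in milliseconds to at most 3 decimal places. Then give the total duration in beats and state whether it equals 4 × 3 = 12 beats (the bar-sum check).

1) 0.0ms=0b +796.46ms=3/2b
2) 796.46ms=3/2b +398.23ms=3/4b
3) 1194.69ms=9/4b +398.23ms=3/4b
4) 1592.92ms=3b +227.56ms=3/7b
5) 1820.48ms=24/7b +455.12ms=6/7b
6) 2275.601ms=30/7b +227.56ms=3/7b
7) 2503.161ms=33/7b +227.56ms=3/7b
8) 2730.721ms=36/7b +227.56ms=3/7b
9) 2958.281ms=39/7b +227.56ms=3/7b
10) 3185.841ms=6b +796.46ms=3/2b
11) 3982.301ms=15/2b +796.46ms=3/2b
12) 4778.761ms=9b +796.46ms=3/2b
13) 5575.221ms=21/2b +796.46ms=3/2b
Σ=12b of 12 (113bpm 3/4) — PASS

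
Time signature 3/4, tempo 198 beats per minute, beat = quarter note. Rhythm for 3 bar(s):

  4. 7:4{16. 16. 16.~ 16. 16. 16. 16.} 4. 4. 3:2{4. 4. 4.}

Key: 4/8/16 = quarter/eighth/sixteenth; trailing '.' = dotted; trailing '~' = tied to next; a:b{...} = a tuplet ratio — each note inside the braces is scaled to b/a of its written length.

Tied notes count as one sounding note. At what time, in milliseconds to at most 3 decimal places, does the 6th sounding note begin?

1. 0.0ms @ 0 + 454.545ms (3/2)
2. 454.545ms @ 3/2 + 64.935ms (3/14)
3. 519.481ms @ 12/7 + 64.935ms (3/14)
4. 584.416ms @ 27/14 + 129.87ms (3/7)
5. 714.286ms @ 33/14 + 64.935ms (3/14)
6. 779.221ms @ 18/7 + 64.935ms (3/14)
7. 844.156ms @ 39/14 + 64.935ms (3/14)
8. 909.091ms @ 3 + 454.545ms (3/2)
9. 1363.636ms @ 9/2 + 454.545ms (3/2)
10. 1818.182ms @ 6 + 303.03ms (1)
11. 2121.212ms @ 7 + 303.03ms (1)
12. 2424.242ms @ 8 + 303.03ms (1)

note 6 onset = 18/7b = 779.221ms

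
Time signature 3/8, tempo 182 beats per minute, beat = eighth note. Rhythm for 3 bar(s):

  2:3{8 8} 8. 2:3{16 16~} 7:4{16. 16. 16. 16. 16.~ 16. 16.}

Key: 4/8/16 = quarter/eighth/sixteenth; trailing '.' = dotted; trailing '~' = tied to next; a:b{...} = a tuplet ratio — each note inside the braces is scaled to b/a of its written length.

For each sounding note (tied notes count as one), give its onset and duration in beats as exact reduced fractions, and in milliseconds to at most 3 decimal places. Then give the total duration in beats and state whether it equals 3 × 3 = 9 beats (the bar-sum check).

1) 0.0ms=0b +494.505ms=3/2b
2) 494.505ms=3/2b +494.505ms=3/2b
3) 989.011ms=3b +494.505ms=3/2b
4) 1483.516ms=9/2b +247.253ms=3/4b
5) 1730.769ms=21/4b +388.54ms=33/28b
6) 2119.309ms=45/7b +141.287ms=3/7b
7) 2260.597ms=48/7b +141.287ms=3/7b
8) 2401.884ms=51/7b +141.287ms=3/7b
9) 2543.171ms=54/7b +282.575ms=6/7b
10) 2825.746ms=60/7b +141.287ms=3/7b
Σ=9b of 9 (182bpm 3/8) — PASS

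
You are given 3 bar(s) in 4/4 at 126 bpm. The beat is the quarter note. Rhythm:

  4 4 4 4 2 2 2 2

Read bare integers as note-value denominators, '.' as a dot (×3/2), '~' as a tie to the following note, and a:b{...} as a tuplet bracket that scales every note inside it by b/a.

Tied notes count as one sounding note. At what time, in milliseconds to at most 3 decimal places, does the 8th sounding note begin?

note 8 onset = 10b = 4761.905ms

1. 0.0ms @ 0 + 476.19ms (1)
2. 476.19ms @ 1 + 476.19ms (1)
3. 952.381ms @ 2 + 476.19ms (1)
4. 1428.571ms @ 3 + 476.19ms (1)
5. 1904.762ms @ 4 + 952.381ms (2)
6. 2857.143ms @ 6 + 952.381ms (2)
7. 3809.524ms @ 8 + 952.381ms (2)
8. 4761.905ms @ 10 + 952.381ms (2)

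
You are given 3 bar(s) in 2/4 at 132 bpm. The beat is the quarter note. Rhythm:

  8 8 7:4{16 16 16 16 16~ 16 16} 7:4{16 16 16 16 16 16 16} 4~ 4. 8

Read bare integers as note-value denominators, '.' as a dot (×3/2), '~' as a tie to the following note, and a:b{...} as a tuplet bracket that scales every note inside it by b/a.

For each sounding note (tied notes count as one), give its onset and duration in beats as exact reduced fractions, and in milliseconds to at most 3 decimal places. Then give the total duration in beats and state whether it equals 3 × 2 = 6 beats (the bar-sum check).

1) 0.0ms=0b +227.273ms=1/2b
2) 227.273ms=1/2b +227.273ms=1/2b
3) 454.545ms=1b +64.935ms=1/7b
4) 519.481ms=8/7b +64.935ms=1/7b
5) 584.416ms=9/7b +64.935ms=1/7b
6) 649.351ms=10/7b +64.935ms=1/7b
7) 714.286ms=11/7b +129.87ms=2/7b
8) 844.156ms=13/7b +64.935ms=1/7b
9) 909.091ms=2b +64.935ms=1/7b
10) 974.026ms=15/7b +64.935ms=1/7b
11) 1038.961ms=16/7b +64.935ms=1/7b
12) 1103.896ms=17/7b +64.935ms=1/7b
13) 1168.831ms=18/7b +64.935ms=1/7b
14) 1233.766ms=19/7b +64.935ms=1/7b
15) 1298.701ms=20/7b +64.935ms=1/7b
16) 1363.636ms=3b +1136.364ms=5/2b
17) 2500.0ms=11/2b +227.273ms=1/2b
Σ=6b of 6 (132bpm 2/4) — PASS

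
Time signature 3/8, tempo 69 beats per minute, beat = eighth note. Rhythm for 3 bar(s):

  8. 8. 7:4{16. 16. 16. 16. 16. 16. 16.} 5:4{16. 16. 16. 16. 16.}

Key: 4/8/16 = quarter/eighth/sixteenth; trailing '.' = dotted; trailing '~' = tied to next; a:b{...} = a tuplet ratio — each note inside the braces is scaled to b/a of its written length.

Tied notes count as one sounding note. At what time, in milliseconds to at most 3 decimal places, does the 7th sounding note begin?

1. 0.0ms @ 0 + 1304.348ms (3/2)
2. 1304.348ms @ 3/2 + 1304.348ms (3/2)
3. 2608.696ms @ 3 + 372.671ms (3/7)
4. 2981.366ms @ 24/7 + 372.671ms (3/7)
5. 3354.037ms @ 27/7 + 372.671ms (3/7)
6. 3726.708ms @ 30/7 + 372.671ms (3/7)
7. 4099.379ms @ 33/7 + 372.671ms (3/7)
8. 4472.05ms @ 36/7 + 372.671ms (3/7)
9. 4844.72ms @ 39/7 + 372.671ms (3/7)
10. 5217.391ms @ 6 + 521.739ms (3/5)
11. 5739.13ms @ 33/5 + 521.739ms (3/5)
12. 6260.87ms @ 36/5 + 521.739ms (3/5)
13. 6782.609ms @ 39/5 + 521.739ms (3/5)
14. 7304.348ms @ 42/5 + 521.739ms (3/5)

note 7 onset = 33/7b = 4099.379ms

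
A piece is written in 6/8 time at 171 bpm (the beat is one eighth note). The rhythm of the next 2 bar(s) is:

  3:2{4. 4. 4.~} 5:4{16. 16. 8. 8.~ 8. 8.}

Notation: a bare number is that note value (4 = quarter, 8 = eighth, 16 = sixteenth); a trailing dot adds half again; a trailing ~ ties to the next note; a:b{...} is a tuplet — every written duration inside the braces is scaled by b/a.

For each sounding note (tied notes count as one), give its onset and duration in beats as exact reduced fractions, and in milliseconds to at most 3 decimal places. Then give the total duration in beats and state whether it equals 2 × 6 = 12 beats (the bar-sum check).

1) 0.0ms=0b +701.754ms=2b
2) 701.754ms=2b +701.754ms=2b
3) 1403.509ms=4b +912.281ms=13/5b
4) 2315.789ms=33/5b +210.526ms=3/5b
5) 2526.316ms=36/5b +421.053ms=6/5b
6) 2947.368ms=42/5b +842.105ms=12/5b
7) 3789.474ms=54/5b +421.053ms=6/5b
Σ=12b of 12 (171bpm 6/8) — PASS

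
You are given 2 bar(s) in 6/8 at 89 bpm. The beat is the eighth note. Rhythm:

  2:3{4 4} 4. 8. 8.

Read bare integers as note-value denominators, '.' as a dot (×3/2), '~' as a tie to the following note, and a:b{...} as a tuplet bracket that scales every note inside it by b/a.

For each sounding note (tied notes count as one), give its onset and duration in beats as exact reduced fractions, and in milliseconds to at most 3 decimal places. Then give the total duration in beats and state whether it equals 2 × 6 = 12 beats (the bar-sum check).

1) 0.0ms=0b +2022.472ms=3b
2) 2022.472ms=3b +2022.472ms=3b
3) 4044.944ms=6b +2022.472ms=3b
4) 6067.416ms=9b +1011.236ms=3/2b
5) 7078.652ms=21/2b +1011.236ms=3/2b
Σ=12b of 12 (89bpm 6/8) — PASS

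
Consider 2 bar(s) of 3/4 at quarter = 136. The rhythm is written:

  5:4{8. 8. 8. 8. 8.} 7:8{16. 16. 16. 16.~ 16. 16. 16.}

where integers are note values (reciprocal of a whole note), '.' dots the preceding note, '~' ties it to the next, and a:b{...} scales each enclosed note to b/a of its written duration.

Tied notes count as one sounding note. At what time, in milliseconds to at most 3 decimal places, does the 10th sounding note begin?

note 10 onset = 36/7b = 2268.908ms

1. 0.0ms @ 0 + 264.706ms (3/5)
2. 264.706ms @ 3/5 + 264.706ms (3/5)
3. 529.412ms @ 6/5 + 264.706ms (3/5)
4. 794.118ms @ 9/5 + 264.706ms (3/5)
5. 1058.824ms @ 12/5 + 264.706ms (3/5)
6. 1323.529ms @ 3 + 189.076ms (3/7)
7. 1512.605ms @ 24/7 + 189.076ms (3/7)
8. 1701.681ms @ 27/7 + 189.076ms (3/7)
9. 1890.756ms @ 30/7 + 378.151ms (6/7)
10. 2268.908ms @ 36/7 + 189.076ms (3/7)
11. 2457.983ms @ 39/7 + 189.076ms (3/7)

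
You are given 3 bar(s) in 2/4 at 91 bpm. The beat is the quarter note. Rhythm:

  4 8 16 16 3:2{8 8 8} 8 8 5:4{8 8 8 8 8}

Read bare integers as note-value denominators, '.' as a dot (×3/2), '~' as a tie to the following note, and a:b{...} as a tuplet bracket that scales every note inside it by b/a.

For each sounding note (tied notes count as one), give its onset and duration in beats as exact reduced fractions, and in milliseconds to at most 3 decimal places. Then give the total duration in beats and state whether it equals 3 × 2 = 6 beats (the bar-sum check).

1) 0.0ms=0b +659.341ms=1b
2) 659.341ms=1b +329.67ms=1/2b
3) 989.011ms=3/2b +164.835ms=1/4b
4) 1153.846ms=7/4b +164.835ms=1/4b
5) 1318.681ms=2b +219.78ms=1/3b
6) 1538.462ms=7/3b +219.78ms=1/3b
7) 1758.242ms=8/3b +219.78ms=1/3b
8) 1978.022ms=3b +329.67ms=1/2b
9) 2307.692ms=7/2b +329.67ms=1/2b
10) 2637.363ms=4b +263.736ms=2/5b
11) 2901.099ms=22/5b +263.736ms=2/5b
12) 3164.835ms=24/5b +263.736ms=2/5b
13) 3428.571ms=26/5b +263.736ms=2/5b
14) 3692.308ms=28/5b +263.736ms=2/5b
Σ=6b of 6 (91bpm 2/4) — PASS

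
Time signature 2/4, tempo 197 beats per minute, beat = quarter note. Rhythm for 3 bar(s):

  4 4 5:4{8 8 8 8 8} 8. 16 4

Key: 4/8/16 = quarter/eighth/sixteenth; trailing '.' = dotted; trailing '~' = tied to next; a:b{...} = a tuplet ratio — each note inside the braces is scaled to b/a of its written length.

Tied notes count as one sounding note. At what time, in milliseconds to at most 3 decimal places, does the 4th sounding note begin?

note 4 onset = 12/5b = 730.964ms

1. 0.0ms @ 0 + 304.569ms (1)
2. 304.569ms @ 1 + 304.569ms (1)
3. 609.137ms @ 2 + 121.827ms (2/5)
4. 730.964ms @ 12/5 + 121.827ms (2/5)
5. 852.792ms @ 14/5 + 121.827ms (2/5)
6. 974.619ms @ 16/5 + 121.827ms (2/5)
7. 1096.447ms @ 18/5 + 121.827ms (2/5)
8. 1218.274ms @ 4 + 228.426ms (3/4)
9. 1446.701ms @ 19/4 + 76.142ms (1/4)
10. 1522.843ms @ 5 + 304.569ms (1)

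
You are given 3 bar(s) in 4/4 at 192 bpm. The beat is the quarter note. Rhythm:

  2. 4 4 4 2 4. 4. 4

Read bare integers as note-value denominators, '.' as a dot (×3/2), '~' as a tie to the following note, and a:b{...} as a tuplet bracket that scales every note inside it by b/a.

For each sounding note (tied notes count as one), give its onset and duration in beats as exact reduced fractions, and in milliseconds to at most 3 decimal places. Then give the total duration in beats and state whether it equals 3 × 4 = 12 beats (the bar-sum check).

1) 0.0ms=0b +937.5ms=3b
2) 937.5ms=3b +312.5ms=1b
3) 1250.0ms=4b +312.5ms=1b
4) 1562.5ms=5b +312.5ms=1b
5) 1875.0ms=6b +625.0ms=2b
6) 2500.0ms=8b +468.75ms=3/2b
7) 2968.75ms=19/2b +468.75ms=3/2b
8) 3437.5ms=11b +312.5ms=1b
Σ=12b of 12 (192bpm 4/4) — PASS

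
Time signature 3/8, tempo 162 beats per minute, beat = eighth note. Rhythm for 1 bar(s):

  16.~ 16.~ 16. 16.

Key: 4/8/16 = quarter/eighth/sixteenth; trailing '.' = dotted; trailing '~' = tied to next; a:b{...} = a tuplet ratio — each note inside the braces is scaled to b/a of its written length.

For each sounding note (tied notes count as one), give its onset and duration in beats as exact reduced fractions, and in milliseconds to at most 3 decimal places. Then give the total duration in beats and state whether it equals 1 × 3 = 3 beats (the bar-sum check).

1) 0.0ms=0b +833.333ms=9/4b
2) 833.333ms=9/4b +277.778ms=3/4b
Σ=3b of 3 (162bpm 3/8) — PASS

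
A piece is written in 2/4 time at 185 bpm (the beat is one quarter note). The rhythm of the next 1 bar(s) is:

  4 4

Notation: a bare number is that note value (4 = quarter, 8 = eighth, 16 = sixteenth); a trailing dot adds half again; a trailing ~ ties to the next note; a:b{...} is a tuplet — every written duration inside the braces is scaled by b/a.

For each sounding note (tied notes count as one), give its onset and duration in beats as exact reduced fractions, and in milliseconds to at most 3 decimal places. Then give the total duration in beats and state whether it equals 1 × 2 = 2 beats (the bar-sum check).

1) 0.0ms=0b +324.324ms=1b
2) 324.324ms=1b +324.324ms=1b
Σ=2b of 2 (185bpm 2/4) — PASS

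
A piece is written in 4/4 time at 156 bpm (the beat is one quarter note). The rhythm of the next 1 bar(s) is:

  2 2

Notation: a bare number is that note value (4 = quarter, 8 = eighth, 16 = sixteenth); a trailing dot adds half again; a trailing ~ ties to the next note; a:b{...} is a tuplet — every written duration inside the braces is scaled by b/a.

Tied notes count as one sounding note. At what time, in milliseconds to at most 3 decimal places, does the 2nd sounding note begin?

1. 0.0ms @ 0 + 769.231ms (2)
2. 769.231ms @ 2 + 769.231ms (2)

note 2 onset = 2b = 769.231ms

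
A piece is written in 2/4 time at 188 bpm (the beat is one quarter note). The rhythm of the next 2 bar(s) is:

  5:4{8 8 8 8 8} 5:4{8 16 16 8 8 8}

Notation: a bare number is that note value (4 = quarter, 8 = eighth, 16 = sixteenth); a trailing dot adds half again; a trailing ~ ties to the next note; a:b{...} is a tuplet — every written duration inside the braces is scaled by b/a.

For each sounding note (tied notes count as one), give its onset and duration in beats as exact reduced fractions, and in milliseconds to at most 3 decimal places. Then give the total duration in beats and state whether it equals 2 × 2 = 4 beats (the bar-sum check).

1) 0.0ms=0b +127.66ms=2/5b
2) 127.66ms=2/5b +127.66ms=2/5b
3) 255.319ms=4/5b +127.66ms=2/5b
4) 382.979ms=6/5b +127.66ms=2/5b
5) 510.638ms=8/5b +127.66ms=2/5b
6) 638.298ms=2b +127.66ms=2/5b
7) 765.957ms=12/5b +63.83ms=1/5b
8) 829.787ms=13/5b +63.83ms=1/5b
9) 893.617ms=14/5b +127.66ms=2/5b
10) 1021.277ms=16/5b +127.66ms=2/5b
11) 1148.936ms=18/5b +127.66ms=2/5b
Σ=4b of 4 (188bpm 2/4) — PASS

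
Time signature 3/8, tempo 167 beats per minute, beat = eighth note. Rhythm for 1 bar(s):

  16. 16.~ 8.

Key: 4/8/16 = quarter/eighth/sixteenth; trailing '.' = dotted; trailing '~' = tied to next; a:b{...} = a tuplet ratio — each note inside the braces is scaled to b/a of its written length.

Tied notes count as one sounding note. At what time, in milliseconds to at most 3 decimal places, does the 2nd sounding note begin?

note 2 onset = 3/4b = 269.461ms

1. 0.0ms @ 0 + 269.461ms (3/4)
2. 269.461ms @ 3/4 + 808.383ms (9/4)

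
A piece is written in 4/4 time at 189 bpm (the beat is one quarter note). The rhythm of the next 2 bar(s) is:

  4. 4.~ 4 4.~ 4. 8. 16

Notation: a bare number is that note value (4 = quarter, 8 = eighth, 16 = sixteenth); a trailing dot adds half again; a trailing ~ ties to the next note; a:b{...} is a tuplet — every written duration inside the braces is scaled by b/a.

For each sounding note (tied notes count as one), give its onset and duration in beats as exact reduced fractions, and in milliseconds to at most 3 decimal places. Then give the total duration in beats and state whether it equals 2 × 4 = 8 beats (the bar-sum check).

1) 0.0ms=0b +476.19ms=3/2b
2) 476.19ms=3/2b +793.651ms=5/2b
3) 1269.841ms=4b +952.381ms=3b
4) 2222.222ms=7b +238.095ms=3/4b
5) 2460.317ms=31/4b +79.365ms=1/4b
Σ=8b of 8 (189bpm 4/4) — PASS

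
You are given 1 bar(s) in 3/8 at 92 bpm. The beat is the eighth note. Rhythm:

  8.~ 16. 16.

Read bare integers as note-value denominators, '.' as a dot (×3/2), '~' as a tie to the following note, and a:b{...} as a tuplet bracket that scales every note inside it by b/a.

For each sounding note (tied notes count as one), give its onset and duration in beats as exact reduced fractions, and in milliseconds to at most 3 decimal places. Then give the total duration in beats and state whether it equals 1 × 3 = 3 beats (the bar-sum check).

1) 0.0ms=0b +1467.391ms=9/4b
2) 1467.391ms=9/4b +489.13ms=3/4b
Σ=3b of 3 (92bpm 3/8) — PASS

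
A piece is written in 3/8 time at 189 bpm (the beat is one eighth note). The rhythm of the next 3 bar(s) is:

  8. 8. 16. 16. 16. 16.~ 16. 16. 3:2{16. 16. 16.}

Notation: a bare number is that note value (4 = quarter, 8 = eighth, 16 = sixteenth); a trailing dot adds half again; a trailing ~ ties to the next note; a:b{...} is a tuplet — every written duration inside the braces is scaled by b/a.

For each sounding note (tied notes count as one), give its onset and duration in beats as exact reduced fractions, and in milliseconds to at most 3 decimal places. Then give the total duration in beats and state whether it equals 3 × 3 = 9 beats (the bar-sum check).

1) 0.0ms=0b +476.19ms=3/2b
2) 476.19ms=3/2b +476.19ms=3/2b
3) 952.381ms=3b +238.095ms=3/4b
4) 1190.476ms=15/4b +238.095ms=3/4b
5) 1428.571ms=9/2b +238.095ms=3/4b
6) 1666.667ms=21/4b +476.19ms=3/2b
7) 2142.857ms=27/4b +238.095ms=3/4b
8) 2380.952ms=15/2b +158.73ms=1/2b
9) 2539.683ms=8b +158.73ms=1/2b
10) 2698.413ms=17/2b +158.73ms=1/2b
Σ=9b of 9 (189bpm 3/8) — PASS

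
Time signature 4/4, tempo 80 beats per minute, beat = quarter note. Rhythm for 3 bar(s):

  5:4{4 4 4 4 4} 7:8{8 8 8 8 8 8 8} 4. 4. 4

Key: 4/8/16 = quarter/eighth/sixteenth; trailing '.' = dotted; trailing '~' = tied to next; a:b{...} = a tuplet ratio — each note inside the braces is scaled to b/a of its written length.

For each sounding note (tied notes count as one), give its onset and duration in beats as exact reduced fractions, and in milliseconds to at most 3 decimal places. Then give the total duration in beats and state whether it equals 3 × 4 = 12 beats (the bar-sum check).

1) 0.0ms=0b +600.0ms=4/5b
2) 600.0ms=4/5b +600.0ms=4/5b
3) 1200.0ms=8/5b +600.0ms=4/5b
4) 1800.0ms=12/5b +600.0ms=4/5b
5) 2400.0ms=16/5b +600.0ms=4/5b
6) 3000.0ms=4b +428.571ms=4/7b
7) 3428.571ms=32/7b +428.571ms=4/7b
8) 3857.143ms=36/7b +428.571ms=4/7b
9) 4285.714ms=40/7b +428.571ms=4/7b
10) 4714.286ms=44/7b +428.571ms=4/7b
11) 5142.857ms=48/7b +428.571ms=4/7b
12) 5571.429ms=52/7b +428.571ms=4/7b
13) 6000.0ms=8b +1125.0ms=3/2b
14) 7125.0ms=19/2b +1125.0ms=3/2b
15) 8250.0ms=11b +750.0ms=1b
Σ=12b of 12 (80bpm 4/4) — PASS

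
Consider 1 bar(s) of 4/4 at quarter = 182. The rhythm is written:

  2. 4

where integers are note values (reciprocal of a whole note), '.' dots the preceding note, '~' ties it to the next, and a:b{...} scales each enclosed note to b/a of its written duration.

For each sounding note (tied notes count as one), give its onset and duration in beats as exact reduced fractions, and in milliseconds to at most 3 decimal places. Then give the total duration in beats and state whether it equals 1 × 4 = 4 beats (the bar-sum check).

1) 0.0ms=0b +989.011ms=3b
2) 989.011ms=3b +329.67ms=1b
Σ=4b of 4 (182bpm 4/4) — PASS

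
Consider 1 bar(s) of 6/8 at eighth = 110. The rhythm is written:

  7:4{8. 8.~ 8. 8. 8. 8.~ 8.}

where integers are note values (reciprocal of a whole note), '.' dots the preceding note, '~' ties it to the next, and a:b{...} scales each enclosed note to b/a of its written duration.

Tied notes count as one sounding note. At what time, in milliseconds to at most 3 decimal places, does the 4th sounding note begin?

1. 0.0ms @ 0 + 467.532ms (6/7)
2. 467.532ms @ 6/7 + 935.065ms (12/7)
3. 1402.597ms @ 18/7 + 467.532ms (6/7)
4. 1870.13ms @ 24/7 + 467.532ms (6/7)
5. 2337.662ms @ 30/7 + 935.065ms (12/7)

note 4 onset = 24/7b = 1870.13ms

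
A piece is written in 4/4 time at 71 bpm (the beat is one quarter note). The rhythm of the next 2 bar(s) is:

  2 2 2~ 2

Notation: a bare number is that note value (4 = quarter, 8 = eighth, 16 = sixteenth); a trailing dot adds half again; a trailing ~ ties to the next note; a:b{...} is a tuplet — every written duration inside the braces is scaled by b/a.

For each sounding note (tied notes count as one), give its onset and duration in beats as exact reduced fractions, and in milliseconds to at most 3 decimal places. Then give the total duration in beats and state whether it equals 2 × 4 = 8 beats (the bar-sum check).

1) 0.0ms=0b +1690.141ms=2b
2) 1690.141ms=2b +1690.141ms=2b
3) 3380.282ms=4b +3380.282ms=4b
Σ=8b of 8 (71bpm 4/4) — PASS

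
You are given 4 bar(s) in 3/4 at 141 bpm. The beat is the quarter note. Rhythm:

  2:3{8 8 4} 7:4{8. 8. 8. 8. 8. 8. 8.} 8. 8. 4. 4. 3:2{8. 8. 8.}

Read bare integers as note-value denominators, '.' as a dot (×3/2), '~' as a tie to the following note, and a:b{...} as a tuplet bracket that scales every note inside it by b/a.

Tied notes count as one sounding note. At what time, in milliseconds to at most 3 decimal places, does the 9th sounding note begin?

1. 0.0ms @ 0 + 319.149ms (3/4)
2. 319.149ms @ 3/4 + 319.149ms (3/4)
3. 638.298ms @ 3/2 + 638.298ms (3/2)
4. 1276.596ms @ 3 + 182.371ms (3/7)
5. 1458.967ms @ 24/7 + 182.371ms (3/7)
6. 1641.337ms @ 27/7 + 182.371ms (3/7)
7. 1823.708ms @ 30/7 + 182.371ms (3/7)
8. 2006.079ms @ 33/7 + 182.371ms (3/7)
9. 2188.45ms @ 36/7 + 182.371ms (3/7)
10. 2370.821ms @ 39/7 + 182.371ms (3/7)
11. 2553.191ms @ 6 + 319.149ms (3/4)
12. 2872.34ms @ 27/4 + 319.149ms (3/4)
13. 3191.489ms @ 15/2 + 638.298ms (3/2)
14. 3829.787ms @ 9 + 638.298ms (3/2)
15. 4468.085ms @ 21/2 + 212.766ms (1/2)
16. 4680.851ms @ 11 + 212.766ms (1/2)
17. 4893.617ms @ 23/2 + 212.766ms (1/2)

note 9 onset = 36/7b = 2188.45ms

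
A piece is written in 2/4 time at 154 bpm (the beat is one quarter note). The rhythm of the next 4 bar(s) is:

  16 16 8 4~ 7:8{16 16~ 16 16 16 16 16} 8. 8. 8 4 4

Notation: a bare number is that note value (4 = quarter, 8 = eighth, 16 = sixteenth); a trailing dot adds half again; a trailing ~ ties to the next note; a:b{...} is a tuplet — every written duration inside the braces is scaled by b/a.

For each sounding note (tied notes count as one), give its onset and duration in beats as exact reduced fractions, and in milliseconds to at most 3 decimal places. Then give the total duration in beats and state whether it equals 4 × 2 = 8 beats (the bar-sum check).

1) 0.0ms=0b +97.403ms=1/4b
2) 97.403ms=1/4b +97.403ms=1/4b
3) 194.805ms=1/2b +194.805ms=1/2b
4) 389.61ms=1b +500.928ms=9/7b
5) 890.538ms=16/7b +222.635ms=4/7b
6) 1113.173ms=20/7b +111.317ms=2/7b
7) 1224.49ms=22/7b +111.317ms=2/7b
8) 1335.807ms=24/7b +111.317ms=2/7b
9) 1447.124ms=26/7b +111.317ms=2/7b
10) 1558.442ms=4b +292.208ms=3/4b
11) 1850.649ms=19/4b +292.208ms=3/4b
12) 2142.857ms=11/2b +194.805ms=1/2b
13) 2337.662ms=6b +389.61ms=1b
14) 2727.273ms=7b +389.61ms=1b
Σ=8b of 8 (154bpm 2/4) — PASS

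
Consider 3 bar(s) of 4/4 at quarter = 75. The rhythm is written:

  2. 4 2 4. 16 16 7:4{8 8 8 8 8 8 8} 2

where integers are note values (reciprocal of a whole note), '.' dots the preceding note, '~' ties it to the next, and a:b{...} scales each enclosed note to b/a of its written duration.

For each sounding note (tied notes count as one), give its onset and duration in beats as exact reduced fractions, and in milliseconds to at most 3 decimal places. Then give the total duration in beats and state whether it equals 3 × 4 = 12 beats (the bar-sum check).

1) 0.0ms=0b +2400.0ms=3b
2) 2400.0ms=3b +800.0ms=1b
3) 3200.0ms=4b +1600.0ms=2b
4) 4800.0ms=6b +1200.0ms=3/2b
5) 6000.0ms=15/2b +200.0ms=1/4b
6) 6200.0ms=31/4b +200.0ms=1/4b
7) 6400.0ms=8b +228.571ms=2/7b
8) 6628.571ms=58/7b +228.571ms=2/7b
9) 6857.143ms=60/7b +228.571ms=2/7b
10) 7085.714ms=62/7b +228.571ms=2/7b
11) 7314.286ms=64/7b +228.571ms=2/7b
12) 7542.857ms=66/7b +228.571ms=2/7b
13) 7771.429ms=68/7b +228.571ms=2/7b
14) 8000.0ms=10b +1600.0ms=2b
Σ=12b of 12 (75bpm 4/4) — PASS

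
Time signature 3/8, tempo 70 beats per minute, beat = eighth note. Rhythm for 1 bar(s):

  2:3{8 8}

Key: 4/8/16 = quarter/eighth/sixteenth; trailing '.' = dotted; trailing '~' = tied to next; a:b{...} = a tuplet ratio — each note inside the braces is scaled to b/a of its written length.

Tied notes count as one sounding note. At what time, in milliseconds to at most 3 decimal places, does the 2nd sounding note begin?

note 2 onset = 3/2b = 1285.714ms

1. 0.0ms @ 0 + 1285.714ms (3/2)
2. 1285.714ms @ 3/2 + 1285.714ms (3/2)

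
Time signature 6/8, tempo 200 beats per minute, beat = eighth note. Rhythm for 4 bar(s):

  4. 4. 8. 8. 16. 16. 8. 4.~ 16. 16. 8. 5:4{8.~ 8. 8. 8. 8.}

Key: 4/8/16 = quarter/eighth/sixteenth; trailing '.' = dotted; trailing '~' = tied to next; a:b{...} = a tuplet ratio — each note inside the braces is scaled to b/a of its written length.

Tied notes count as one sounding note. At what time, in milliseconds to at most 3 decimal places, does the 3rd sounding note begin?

note 3 onset = 6b = 1800.0ms

1. 0.0ms @ 0 + 900.0ms (3)
2. 900.0ms @ 3 + 900.0ms (3)
3. 1800.0ms @ 6 + 450.0ms (3/2)
4. 2250.0ms @ 15/2 + 450.0ms (3/2)
5. 2700.0ms @ 9 + 225.0ms (3/4)
6. 2925.0ms @ 39/4 + 225.0ms (3/4)
7. 3150.0ms @ 21/2 + 450.0ms (3/2)
8. 3600.0ms @ 12 + 1125.0ms (15/4)
9. 4725.0ms @ 63/4 + 225.0ms (3/4)
10. 4950.0ms @ 33/2 + 450.0ms (3/2)
11. 5400.0ms @ 18 + 720.0ms (12/5)
12. 6120.0ms @ 102/5 + 360.0ms (6/5)
13. 6480.0ms @ 108/5 + 360.0ms (6/5)
14. 6840.0ms @ 114/5 + 360.0ms (6/5)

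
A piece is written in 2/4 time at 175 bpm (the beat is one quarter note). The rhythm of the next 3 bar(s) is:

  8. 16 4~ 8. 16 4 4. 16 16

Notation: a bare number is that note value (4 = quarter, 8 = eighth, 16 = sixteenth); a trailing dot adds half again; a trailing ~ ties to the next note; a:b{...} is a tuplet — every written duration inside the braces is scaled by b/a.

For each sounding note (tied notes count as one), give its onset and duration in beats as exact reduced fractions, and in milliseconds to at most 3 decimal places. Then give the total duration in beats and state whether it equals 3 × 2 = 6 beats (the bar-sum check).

1) 0.0ms=0b +257.143ms=3/4b
2) 257.143ms=3/4b +85.714ms=1/4b
3) 342.857ms=1b +600.0ms=7/4b
4) 942.857ms=11/4b +85.714ms=1/4b
5) 1028.571ms=3b +342.857ms=1b
6) 1371.429ms=4b +514.286ms=3/2b
7) 1885.714ms=11/2b +85.714ms=1/4b
8) 1971.429ms=23/4b +85.714ms=1/4b
Σ=6b of 6 (175bpm 2/4) — PASS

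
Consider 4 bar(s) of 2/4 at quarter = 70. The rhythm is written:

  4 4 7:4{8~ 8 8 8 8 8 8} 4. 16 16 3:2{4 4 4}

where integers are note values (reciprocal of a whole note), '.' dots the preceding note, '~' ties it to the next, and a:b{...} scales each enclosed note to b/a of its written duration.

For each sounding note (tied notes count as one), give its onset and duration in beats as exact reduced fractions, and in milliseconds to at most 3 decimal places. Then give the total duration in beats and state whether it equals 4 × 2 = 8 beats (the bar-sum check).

1) 0.0ms=0b +857.143ms=1b
2) 857.143ms=1b +857.143ms=1b
3) 1714.286ms=2b +489.796ms=4/7b
4) 2204.082ms=18/7b +244.898ms=2/7b
5) 2448.98ms=20/7b +244.898ms=2/7b
6) 2693.878ms=22/7b +244.898ms=2/7b
7) 2938.776ms=24/7b +244.898ms=2/7b
8) 3183.673ms=26/7b +244.898ms=2/7b
9) 3428.571ms=4b +1285.714ms=3/2b
10) 4714.286ms=11/2b +214.286ms=1/4b
11) 4928.571ms=23/4b +214.286ms=1/4b
12) 5142.857ms=6b +571.429ms=2/3b
13) 5714.286ms=20/3b +571.429ms=2/3b
14) 6285.714ms=22/3b +571.429ms=2/3b
Σ=8b of 8 (70bpm 2/4) — PASS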